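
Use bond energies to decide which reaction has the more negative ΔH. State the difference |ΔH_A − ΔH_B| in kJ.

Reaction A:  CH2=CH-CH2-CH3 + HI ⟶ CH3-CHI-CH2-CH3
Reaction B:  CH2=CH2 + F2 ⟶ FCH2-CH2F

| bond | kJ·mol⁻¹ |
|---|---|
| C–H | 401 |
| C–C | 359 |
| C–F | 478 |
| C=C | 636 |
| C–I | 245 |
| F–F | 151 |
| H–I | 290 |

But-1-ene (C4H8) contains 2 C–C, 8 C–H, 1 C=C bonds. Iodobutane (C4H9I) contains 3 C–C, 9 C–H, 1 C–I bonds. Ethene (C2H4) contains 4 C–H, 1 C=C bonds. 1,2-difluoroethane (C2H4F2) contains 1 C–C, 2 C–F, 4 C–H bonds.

Reaction B, by 449 kJ

Reaction A:
  Bonds broken (reactants):
    C–C: 2 × 359 = 718
    C–H: 8 × 401 = 3208
    C=C: 1 × 636 = 636
    H–I: 1 × 290 = 290
    Σ(broken) = 4852 kJ
  Bonds formed (products):
    C–C: 3 × 359 = 1077
    C–H: 9 × 401 = 3609
    C–I: 1 × 245 = 245
    Σ(formed) = 4931 kJ
  ΔH_A = 4852 − 4931 = −79 kJ
Reaction B:
  Bonds broken (reactants):
    C–H: 4 × 401 = 1604
    C=C: 1 × 636 = 636
    F–F: 1 × 151 = 151
    Σ(broken) = 2391 kJ
  Bonds formed (products):
    C–C: 1 × 359 = 359
    C–F: 2 × 478 = 956
    C–H: 4 × 401 = 1604
    Σ(formed) = 2919 kJ
  ΔH_B = 2391 − 2919 = −528 kJ
ΔH_A − ΔH_B = +449 kJ, so reaction B has the more negative ΔH; |ΔH_A − ΔH_B| = 449 kJ.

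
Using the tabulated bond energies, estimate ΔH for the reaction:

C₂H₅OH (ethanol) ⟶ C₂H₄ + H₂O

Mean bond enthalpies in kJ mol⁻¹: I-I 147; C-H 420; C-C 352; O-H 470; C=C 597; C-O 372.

Bonds broken (reactants):
  C-C: 1 × 352 = 352
  C-H: 5 × 420 = 2100
  C-O: 1 × 372 = 372
  O-H: 1 × 470 = 470
  Σ(broken) = 3294 kJ
Bonds formed (products):
  C-H: 4 × 420 = 1680
  C=C: 1 × 597 = 597
  O-H: 2 × 470 = 940
  Σ(formed) = 3217 kJ
ΔH = Σ(broken) − Σ(formed) = 3294 − 3217 = +77 kJ

ΔH ≈ +77 kJ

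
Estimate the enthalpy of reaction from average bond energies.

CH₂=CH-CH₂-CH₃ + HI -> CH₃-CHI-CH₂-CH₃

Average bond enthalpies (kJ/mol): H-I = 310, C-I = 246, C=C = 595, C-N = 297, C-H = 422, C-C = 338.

ΔH ≈ −101 kJ

Bonds broken (reactants):
  C-C: 2 × 338 = 676
  C-H: 8 × 422 = 3376
  C=C: 1 × 595 = 595
  H-I: 1 × 310 = 310
  Σ(broken) = 4957 kJ
Bonds formed (products):
  C-C: 3 × 338 = 1014
  C-H: 9 × 422 = 3798
  C-I: 1 × 246 = 246
  Σ(formed) = 5058 kJ
ΔH = Σ(broken) − Σ(formed) = 4957 − 5058 = −101 kJ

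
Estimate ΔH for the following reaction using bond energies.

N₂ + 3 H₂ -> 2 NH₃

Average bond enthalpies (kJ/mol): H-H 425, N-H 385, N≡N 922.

Bonds broken (reactants):
  H-H: 3 × 425 = 1275
  N≡N: 1 × 922 = 922
  Σ(broken) = 2197 kJ
Bonds formed (products):
  N-H: 6 × 385 = 2310
  Σ(formed) = 2310 kJ
ΔH = Σ(broken) − Σ(formed) = 2197 − 2310 = −113 kJ

ΔH ≈ −113 kJ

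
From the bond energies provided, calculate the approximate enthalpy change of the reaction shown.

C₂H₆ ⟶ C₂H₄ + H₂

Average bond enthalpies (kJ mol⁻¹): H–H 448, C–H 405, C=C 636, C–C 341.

Bonds broken (reactants):
  C–C: 1 × 341 = 341
  C–H: 6 × 405 = 2430
  Σ(broken) = 2771 kJ
Bonds formed (products):
  C–H: 4 × 405 = 1620
  C=C: 1 × 636 = 636
  H–H: 1 × 448 = 448
  Σ(formed) = 2704 kJ
ΔH = Σ(broken) − Σ(formed) = 2771 − 2704 = +67 kJ

ΔH ≈ +67 kJ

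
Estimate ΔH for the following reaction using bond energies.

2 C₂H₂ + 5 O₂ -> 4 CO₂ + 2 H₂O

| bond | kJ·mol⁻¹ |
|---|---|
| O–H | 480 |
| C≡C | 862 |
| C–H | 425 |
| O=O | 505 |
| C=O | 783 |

ΔH ≈ −2235 kJ

Bonds broken (reactants):
  C≡C: 2 × 862 = 1724
  C–H: 4 × 425 = 1700
  O=O: 5 × 505 = 2525
  Σ(broken) = 5949 kJ
Bonds formed (products):
  C=O: 8 × 783 = 6264
  O–H: 4 × 480 = 1920
  Σ(formed) = 8184 kJ
ΔH = Σ(broken) − Σ(formed) = 5949 − 8184 = −2235 kJ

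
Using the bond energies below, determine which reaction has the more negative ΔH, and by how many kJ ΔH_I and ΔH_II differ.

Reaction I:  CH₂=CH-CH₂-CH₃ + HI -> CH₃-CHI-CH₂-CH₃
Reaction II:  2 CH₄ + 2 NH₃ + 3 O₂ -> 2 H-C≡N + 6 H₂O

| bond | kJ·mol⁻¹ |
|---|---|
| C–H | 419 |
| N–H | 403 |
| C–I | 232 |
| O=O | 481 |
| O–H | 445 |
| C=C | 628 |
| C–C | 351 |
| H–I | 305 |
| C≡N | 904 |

Reaction II, by 704 kJ

Reaction I:
  Bonds broken (reactants):
    C–C: 2 × 351 = 702
    C–H: 8 × 419 = 3352
    C=C: 1 × 628 = 628
    H–I: 1 × 305 = 305
    Σ(broken) = 4987 kJ
  Bonds formed (products):
    C–C: 3 × 351 = 1053
    C–H: 9 × 419 = 3771
    C–I: 1 × 232 = 232
    Σ(formed) = 5056 kJ
  ΔH_I = 4987 − 5056 = −69 kJ
Reaction II:
  Bonds broken (reactants):
    C–H: 8 × 419 = 3352
    N–H: 6 × 403 = 2418
    O=O: 3 × 481 = 1443
    Σ(broken) = 7213 kJ
  Bonds formed (products):
    C≡N: 2 × 904 = 1808
    C–H: 2 × 419 = 838
    O–H: 12 × 445 = 5340
    Σ(formed) = 7986 kJ
  ΔH_II = 7213 − 7986 = −773 kJ
ΔH_I − ΔH_II = +704 kJ, so reaction II has the more negative ΔH; |ΔH_I − ΔH_II| = 704 kJ.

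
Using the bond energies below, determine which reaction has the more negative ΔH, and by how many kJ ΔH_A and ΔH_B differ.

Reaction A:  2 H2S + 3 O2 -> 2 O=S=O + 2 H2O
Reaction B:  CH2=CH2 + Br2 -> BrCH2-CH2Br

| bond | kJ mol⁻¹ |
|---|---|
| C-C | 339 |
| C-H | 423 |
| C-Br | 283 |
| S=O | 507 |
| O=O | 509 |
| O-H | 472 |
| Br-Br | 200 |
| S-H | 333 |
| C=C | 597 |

Reaction A:
  Bonds broken (reactants):
    O=O: 3 × 509 = 1527
    S-H: 4 × 333 = 1332
    Σ(broken) = 2859 kJ
  Bonds formed (products):
    O-H: 4 × 472 = 1888
    S=O: 4 × 507 = 2028
    Σ(formed) = 3916 kJ
  ΔH_A = 2859 − 3916 = −1057 kJ
Reaction B:
  Bonds broken (reactants):
    Br-Br: 1 × 200 = 200
    C-H: 4 × 423 = 1692
    C=C: 1 × 597 = 597
    Σ(broken) = 2489 kJ
  Bonds formed (products):
    C-Br: 2 × 283 = 566
    C-C: 1 × 339 = 339
    C-H: 4 × 423 = 1692
    Σ(formed) = 2597 kJ
  ΔH_B = 2489 − 2597 = −108 kJ
ΔH_A − ΔH_B = −949 kJ, so reaction A has the more negative ΔH; |ΔH_A − ΔH_B| = 949 kJ.

Reaction A, by 949 kJ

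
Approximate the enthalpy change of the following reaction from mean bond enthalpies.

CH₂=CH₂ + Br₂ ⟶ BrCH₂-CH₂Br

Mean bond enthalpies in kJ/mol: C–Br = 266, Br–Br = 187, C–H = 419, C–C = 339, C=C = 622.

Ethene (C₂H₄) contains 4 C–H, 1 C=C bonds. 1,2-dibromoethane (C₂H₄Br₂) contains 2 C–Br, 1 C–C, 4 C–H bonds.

Bonds broken (reactants):
  Br–Br: 1 × 187 = 187
  C–H: 4 × 419 = 1676
  C=C: 1 × 622 = 622
  Σ(broken) = 2485 kJ
Bonds formed (products):
  C–Br: 2 × 266 = 532
  C–C: 1 × 339 = 339
  C–H: 4 × 419 = 1676
  Σ(formed) = 2547 kJ
ΔH = Σ(broken) − Σ(formed) = 2485 − 2547 = −62 kJ

ΔH ≈ −62 kJ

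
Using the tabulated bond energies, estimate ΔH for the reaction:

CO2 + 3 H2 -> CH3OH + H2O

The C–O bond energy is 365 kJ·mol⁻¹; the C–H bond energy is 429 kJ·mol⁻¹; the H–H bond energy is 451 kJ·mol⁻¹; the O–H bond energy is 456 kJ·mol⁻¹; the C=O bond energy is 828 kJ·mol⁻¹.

Bonds broken (reactants):
  C=O: 2 × 828 = 1656
  H–H: 3 × 451 = 1353
  Σ(broken) = 3009 kJ
Bonds formed (products):
  C–H: 3 × 429 = 1287
  C–O: 1 × 365 = 365
  O–H: 3 × 456 = 1368
  Σ(formed) = 3020 kJ
ΔH = Σ(broken) − Σ(formed) = 3009 − 3020 = −11 kJ

ΔH ≈ −11 kJ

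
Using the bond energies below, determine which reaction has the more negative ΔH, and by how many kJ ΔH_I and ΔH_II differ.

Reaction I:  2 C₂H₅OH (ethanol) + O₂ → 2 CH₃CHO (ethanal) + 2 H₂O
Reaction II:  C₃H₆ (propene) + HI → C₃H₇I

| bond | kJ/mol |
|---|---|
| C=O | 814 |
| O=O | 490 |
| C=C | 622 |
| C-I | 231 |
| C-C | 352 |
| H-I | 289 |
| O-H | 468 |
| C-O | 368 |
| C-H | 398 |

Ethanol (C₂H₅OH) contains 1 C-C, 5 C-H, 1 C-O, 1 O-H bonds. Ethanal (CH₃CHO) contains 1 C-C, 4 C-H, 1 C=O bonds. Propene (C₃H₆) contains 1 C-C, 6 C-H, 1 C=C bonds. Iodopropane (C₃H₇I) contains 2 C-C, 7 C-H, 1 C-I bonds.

Reaction I:
  Bonds broken (reactants):
    C-C: 2 × 352 = 704
    C-H: 10 × 398 = 3980
    C-O: 2 × 368 = 736
    O-H: 2 × 468 = 936
    O=O: 1 × 490 = 490
    Σ(broken) = 6846 kJ
  Bonds formed (products):
    C-C: 2 × 352 = 704
    C-H: 8 × 398 = 3184
    C=O: 2 × 814 = 1628
    O-H: 4 × 468 = 1872
    Σ(formed) = 7388 kJ
  ΔH_I = 6846 − 7388 = −542 kJ
Reaction II:
  Bonds broken (reactants):
    C-C: 1 × 352 = 352
    C-H: 6 × 398 = 2388
    C=C: 1 × 622 = 622
    H-I: 1 × 289 = 289
    Σ(broken) = 3651 kJ
  Bonds formed (products):
    C-C: 2 × 352 = 704
    C-H: 7 × 398 = 2786
    C-I: 1 × 231 = 231
    Σ(formed) = 3721 kJ
  ΔH_II = 3651 − 3721 = −70 kJ
ΔH_I − ΔH_II = −472 kJ, so reaction I has the more negative ΔH; |ΔH_I − ΔH_II| = 472 kJ.

Reaction I, by 472 kJ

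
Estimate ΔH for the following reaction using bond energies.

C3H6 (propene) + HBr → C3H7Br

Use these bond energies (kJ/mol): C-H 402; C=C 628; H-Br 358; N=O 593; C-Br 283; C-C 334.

ΔH ≈ −33 kJ

Bonds broken (reactants):
  C-C: 1 × 334 = 334
  C-H: 6 × 402 = 2412
  C=C: 1 × 628 = 628
  H-Br: 1 × 358 = 358
  Σ(broken) = 3732 kJ
Bonds formed (products):
  C-Br: 1 × 283 = 283
  C-C: 2 × 334 = 668
  C-H: 7 × 402 = 2814
  Σ(formed) = 3765 kJ
ΔH = Σ(broken) − Σ(formed) = 3732 − 3765 = −33 kJ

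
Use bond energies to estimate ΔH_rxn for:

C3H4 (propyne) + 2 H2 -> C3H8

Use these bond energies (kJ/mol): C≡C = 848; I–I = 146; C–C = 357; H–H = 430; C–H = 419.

Bonds broken (reactants):
  C≡C: 1 × 848 = 848
  C–C: 1 × 357 = 357
  C–H: 4 × 419 = 1676
  H–H: 2 × 430 = 860
  Σ(broken) = 3741 kJ
Bonds formed (products):
  C–C: 2 × 357 = 714
  C–H: 8 × 419 = 3352
  Σ(formed) = 4066 kJ
ΔH = Σ(broken) − Σ(formed) = 3741 − 4066 = −325 kJ

ΔH ≈ −325 kJ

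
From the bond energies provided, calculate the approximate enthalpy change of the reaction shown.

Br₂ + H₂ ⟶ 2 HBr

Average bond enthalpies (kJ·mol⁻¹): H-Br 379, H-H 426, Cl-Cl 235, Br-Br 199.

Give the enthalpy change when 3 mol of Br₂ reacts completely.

ΔH = −399 kJ

Bonds broken (reactants):
  Br-Br: 1 × 199 = 199
  H-H: 1 × 426 = 426
  Σ(broken) = 625 kJ
Bonds formed (products):
  H-Br: 2 × 379 = 758
  Σ(formed) = 758 kJ
ΔH = Σ(broken) − Σ(formed) = 625 − 758 = −133 kJ
For 3× the reaction as written: 3 × (−133) = −399 kJ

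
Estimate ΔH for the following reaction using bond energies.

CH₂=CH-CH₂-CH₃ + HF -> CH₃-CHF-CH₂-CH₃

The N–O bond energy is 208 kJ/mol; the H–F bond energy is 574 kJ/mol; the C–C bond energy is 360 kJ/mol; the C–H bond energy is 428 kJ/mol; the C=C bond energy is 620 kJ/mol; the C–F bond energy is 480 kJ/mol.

ΔH ≈ −74 kJ

Bonds broken (reactants):
  C–C: 2 × 360 = 720
  C–H: 8 × 428 = 3424
  C=C: 1 × 620 = 620
  H–F: 1 × 574 = 574
  Σ(broken) = 5338 kJ
Bonds formed (products):
  C–C: 3 × 360 = 1080
  C–F: 1 × 480 = 480
  C–H: 9 × 428 = 3852
  Σ(formed) = 5412 kJ
ΔH = Σ(broken) − Σ(formed) = 5338 − 5412 = −74 kJ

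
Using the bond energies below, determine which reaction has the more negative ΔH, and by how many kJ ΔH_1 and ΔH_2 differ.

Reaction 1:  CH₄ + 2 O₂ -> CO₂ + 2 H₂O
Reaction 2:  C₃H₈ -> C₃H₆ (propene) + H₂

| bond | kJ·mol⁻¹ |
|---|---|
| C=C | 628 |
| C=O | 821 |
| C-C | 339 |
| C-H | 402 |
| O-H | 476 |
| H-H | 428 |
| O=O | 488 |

Reaction 1, by 1049 kJ

Reaction 1:
  Bonds broken (reactants):
    C-H: 4 × 402 = 1608
    O=O: 2 × 488 = 976
    Σ(broken) = 2584 kJ
  Bonds formed (products):
    C=O: 2 × 821 = 1642
    O-H: 4 × 476 = 1904
    Σ(formed) = 3546 kJ
  ΔH_1 = 2584 − 3546 = −962 kJ
Reaction 2:
  Bonds broken (reactants):
    C-C: 2 × 339 = 678
    C-H: 8 × 402 = 3216
    Σ(broken) = 3894 kJ
  Bonds formed (products):
    C-C: 1 × 339 = 339
    C-H: 6 × 402 = 2412
    C=C: 1 × 628 = 628
    H-H: 1 × 428 = 428
    Σ(formed) = 3807 kJ
  ΔH_2 = 3894 − 3807 = +87 kJ
ΔH_1 − ΔH_2 = −1049 kJ, so reaction 1 has the more negative ΔH; |ΔH_1 − ΔH_2| = 1049 kJ.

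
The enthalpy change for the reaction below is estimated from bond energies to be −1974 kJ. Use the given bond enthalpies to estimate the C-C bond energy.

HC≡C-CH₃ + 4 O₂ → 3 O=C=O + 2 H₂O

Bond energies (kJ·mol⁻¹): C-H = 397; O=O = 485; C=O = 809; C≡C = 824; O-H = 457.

D(C-C) ≈ 356 kJ/mol

Let D be the C-C bond energy.
Σ(broken) = 1×824 + 1×D + 4×397 + 4×485 = 4352 + D
Σ(formed) = 6×809 + 4×457 = 6682
ΔH = Σ(broken) − Σ(formed) = (4352 + D) − (6682) = −2330 + D
Setting this equal to −1974 kJ gives D = 356 kJ/mol.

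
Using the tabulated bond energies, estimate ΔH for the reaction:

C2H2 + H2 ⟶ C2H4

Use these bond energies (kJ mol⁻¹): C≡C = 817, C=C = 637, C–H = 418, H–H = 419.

ΔH ≈ −237 kJ

Bonds broken (reactants):
  C≡C: 1 × 817 = 817
  C–H: 2 × 418 = 836
  H–H: 1 × 419 = 419
  Σ(broken) = 2072 kJ
Bonds formed (products):
  C–H: 4 × 418 = 1672
  C=C: 1 × 637 = 637
  Σ(formed) = 2309 kJ
ΔH = Σ(broken) − Σ(formed) = 2072 − 2309 = −237 kJ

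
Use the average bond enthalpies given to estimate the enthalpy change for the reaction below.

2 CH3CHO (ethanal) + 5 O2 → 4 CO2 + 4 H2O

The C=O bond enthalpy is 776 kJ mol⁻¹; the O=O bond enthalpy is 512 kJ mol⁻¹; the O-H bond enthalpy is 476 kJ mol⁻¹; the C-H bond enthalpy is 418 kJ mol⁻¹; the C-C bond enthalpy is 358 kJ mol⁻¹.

Bonds broken (reactants):
  C-C: 2 × 358 = 716
  C-H: 8 × 418 = 3344
  C=O: 2 × 776 = 1552
  O=O: 5 × 512 = 2560
  Σ(broken) = 8172 kJ
Bonds formed (products):
  C=O: 8 × 776 = 6208
  O-H: 8 × 476 = 3808
  Σ(formed) = 10016 kJ
ΔH = Σ(broken) − Σ(formed) = 8172 − 10016 = −1844 kJ

ΔH ≈ −1844 kJ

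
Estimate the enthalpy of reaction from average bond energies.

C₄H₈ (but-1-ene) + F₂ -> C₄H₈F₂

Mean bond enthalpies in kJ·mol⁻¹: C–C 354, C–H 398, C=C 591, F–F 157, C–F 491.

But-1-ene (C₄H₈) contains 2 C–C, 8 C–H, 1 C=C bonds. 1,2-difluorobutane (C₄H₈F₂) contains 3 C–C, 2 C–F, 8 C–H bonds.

ΔH ≈ −588 kJ

Bonds broken (reactants):
  C–C: 2 × 354 = 708
  C–H: 8 × 398 = 3184
  C=C: 1 × 591 = 591
  F–F: 1 × 157 = 157
  Σ(broken) = 4640 kJ
Bonds formed (products):
  C–C: 3 × 354 = 1062
  C–F: 2 × 491 = 982
  C–H: 8 × 398 = 3184
  Σ(formed) = 5228 kJ
ΔH = Σ(broken) − Σ(formed) = 4640 − 5228 = −588 kJ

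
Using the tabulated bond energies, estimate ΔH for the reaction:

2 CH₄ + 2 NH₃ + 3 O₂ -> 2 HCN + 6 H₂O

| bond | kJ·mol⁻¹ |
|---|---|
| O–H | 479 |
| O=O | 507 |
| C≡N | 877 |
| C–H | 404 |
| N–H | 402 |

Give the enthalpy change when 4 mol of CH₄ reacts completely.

ΔH = −2290 kJ

Bonds broken (reactants):
  C–H: 8 × 404 = 3232
  N–H: 6 × 402 = 2412
  O=O: 3 × 507 = 1521
  Σ(broken) = 7165 kJ
Bonds formed (products):
  C≡N: 2 × 877 = 1754
  C–H: 2 × 404 = 808
  O–H: 12 × 479 = 5748
  Σ(formed) = 8310 kJ
ΔH = Σ(broken) − Σ(formed) = 7165 − 8310 = −1145 kJ
For 2× the reaction as written: 2 × (−1145) = −2290 kJ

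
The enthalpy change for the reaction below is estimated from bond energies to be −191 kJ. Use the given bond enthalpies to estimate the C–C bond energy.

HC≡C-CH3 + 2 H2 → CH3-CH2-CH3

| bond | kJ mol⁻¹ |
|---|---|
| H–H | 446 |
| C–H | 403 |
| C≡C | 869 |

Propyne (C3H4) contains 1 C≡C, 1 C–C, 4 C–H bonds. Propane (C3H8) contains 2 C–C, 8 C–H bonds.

Let D be the C–C bond energy.
Σ(broken) = 1×869 + 1×D + 4×403 + 2×446 = 3373 + D
Σ(formed) = 2×D + 8×403 = 3224 + 2D
ΔH = Σ(broken) − Σ(formed) = (3373 + D) − (3224 + 2D) = +149 − D
Setting this equal to −191 kJ gives D = 340 kJ/mol.

D(C–C) ≈ 340 kJ/mol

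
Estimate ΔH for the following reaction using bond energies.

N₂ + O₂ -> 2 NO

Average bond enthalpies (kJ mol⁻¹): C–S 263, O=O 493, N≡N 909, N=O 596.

ΔH ≈ +210 kJ

Bonds broken (reactants):
  N≡N: 1 × 909 = 909
  O=O: 1 × 493 = 493
  Σ(broken) = 1402 kJ
Bonds formed (products):
  N=O: 2 × 596 = 1192
  Σ(formed) = 1192 kJ
ΔH = Σ(broken) − Σ(formed) = 1402 − 1192 = +210 kJ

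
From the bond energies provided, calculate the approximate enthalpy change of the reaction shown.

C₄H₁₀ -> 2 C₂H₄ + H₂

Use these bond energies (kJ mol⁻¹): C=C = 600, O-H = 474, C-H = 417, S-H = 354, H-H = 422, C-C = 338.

ΔH ≈ +226 kJ

Bonds broken (reactants):
  C-C: 3 × 338 = 1014
  C-H: 10 × 417 = 4170
  Σ(broken) = 5184 kJ
Bonds formed (products):
  C-H: 8 × 417 = 3336
  C=C: 2 × 600 = 1200
  H-H: 1 × 422 = 422
  Σ(formed) = 4958 kJ
ΔH = Σ(broken) − Σ(formed) = 5184 − 4958 = +226 kJ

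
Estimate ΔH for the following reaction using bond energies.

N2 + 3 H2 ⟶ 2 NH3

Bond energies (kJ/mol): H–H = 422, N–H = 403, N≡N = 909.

ΔH ≈ −243 kJ

Bonds broken (reactants):
  H–H: 3 × 422 = 1266
  N≡N: 1 × 909 = 909
  Σ(broken) = 2175 kJ
Bonds formed (products):
  N–H: 6 × 403 = 2418
  Σ(formed) = 2418 kJ
ΔH = Σ(broken) − Σ(formed) = 2175 − 2418 = −243 kJ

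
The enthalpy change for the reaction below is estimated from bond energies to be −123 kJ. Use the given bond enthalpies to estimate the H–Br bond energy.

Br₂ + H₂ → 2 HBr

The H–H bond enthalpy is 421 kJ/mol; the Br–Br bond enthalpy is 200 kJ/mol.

Let D be the H–Br bond energy.
Σ(broken) = 1×200 + 1×421 = 621
Σ(formed) = 2×D = 2D
ΔH = Σ(broken) − Σ(formed) = (621) − (2D) = +621 − 2D
Setting this equal to −123 kJ gives 2D = 744, so D = 372 kJ/mol.

D(H–Br) ≈ 372 kJ/mol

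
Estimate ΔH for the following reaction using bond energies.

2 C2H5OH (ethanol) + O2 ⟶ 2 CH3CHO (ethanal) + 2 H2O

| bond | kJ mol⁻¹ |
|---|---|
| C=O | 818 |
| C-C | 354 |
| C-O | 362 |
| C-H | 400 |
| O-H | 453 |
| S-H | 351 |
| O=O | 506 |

ΔH ≈ −512 kJ

Bonds broken (reactants):
  C-C: 2 × 354 = 708
  C-H: 10 × 400 = 4000
  C-O: 2 × 362 = 724
  O-H: 2 × 453 = 906
  O=O: 1 × 506 = 506
  Σ(broken) = 6844 kJ
Bonds formed (products):
  C-C: 2 × 354 = 708
  C-H: 8 × 400 = 3200
  C=O: 2 × 818 = 1636
  O-H: 4 × 453 = 1812
  Σ(formed) = 7356 kJ
ΔH = Σ(broken) − Σ(formed) = 6844 − 7356 = −512 kJ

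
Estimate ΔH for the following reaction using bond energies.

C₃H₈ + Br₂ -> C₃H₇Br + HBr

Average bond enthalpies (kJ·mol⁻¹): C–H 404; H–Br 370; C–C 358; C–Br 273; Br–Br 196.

Bonds broken (reactants):
  Br–Br: 1 × 196 = 196
  C–C: 2 × 358 = 716
  C–H: 8 × 404 = 3232
  Σ(broken) = 4144 kJ
Bonds formed (products):
  C–Br: 1 × 273 = 273
  C–C: 2 × 358 = 716
  C–H: 7 × 404 = 2828
  H–Br: 1 × 370 = 370
  Σ(formed) = 4187 kJ
ΔH = Σ(broken) − Σ(formed) = 4144 − 4187 = −43 kJ

ΔH ≈ −43 kJ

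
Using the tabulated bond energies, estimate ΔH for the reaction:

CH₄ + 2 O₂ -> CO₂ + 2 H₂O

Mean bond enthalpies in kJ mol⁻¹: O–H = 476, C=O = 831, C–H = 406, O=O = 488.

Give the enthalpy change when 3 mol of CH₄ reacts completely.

Bonds broken (reactants):
  C–H: 4 × 406 = 1624
  O=O: 2 × 488 = 976
  Σ(broken) = 2600 kJ
Bonds formed (products):
  C=O: 2 × 831 = 1662
  O–H: 4 × 476 = 1904
  Σ(formed) = 3566 kJ
ΔH = Σ(broken) − Σ(formed) = 2600 − 3566 = −966 kJ
For 3× the reaction as written: 3 × (−966) = −2898 kJ

ΔH = −2898 kJ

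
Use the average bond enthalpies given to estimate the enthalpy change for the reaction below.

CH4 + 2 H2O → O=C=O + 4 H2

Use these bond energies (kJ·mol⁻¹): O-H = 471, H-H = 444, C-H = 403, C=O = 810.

Bonds broken (reactants):
  C-H: 4 × 403 = 1612
  O-H: 4 × 471 = 1884
  Σ(broken) = 3496 kJ
Bonds formed (products):
  C=O: 2 × 810 = 1620
  H-H: 4 × 444 = 1776
  Σ(formed) = 3396 kJ
ΔH = Σ(broken) − Σ(formed) = 3496 − 3396 = +100 kJ

ΔH ≈ +100 kJ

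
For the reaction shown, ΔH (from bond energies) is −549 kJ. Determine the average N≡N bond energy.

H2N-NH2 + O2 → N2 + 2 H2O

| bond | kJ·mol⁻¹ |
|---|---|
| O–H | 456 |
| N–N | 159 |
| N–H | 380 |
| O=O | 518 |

Let D be the N≡N bond energy.
Σ(broken) = 4×380 + 1×159 + 1×518 = 2197
Σ(formed) = 1×D + 4×456 = 1824 + D
ΔH = Σ(broken) − Σ(formed) = (2197) − (1824 + D) = +373 − D
Setting this equal to −549 kJ gives D = 922 kJ/mol.

D(N≡N) ≈ 922 kJ/mol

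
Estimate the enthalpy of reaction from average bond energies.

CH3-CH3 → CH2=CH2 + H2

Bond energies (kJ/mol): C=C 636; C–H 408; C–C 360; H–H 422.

Bonds broken (reactants):
  C–C: 1 × 360 = 360
  C–H: 6 × 408 = 2448
  Σ(broken) = 2808 kJ
Bonds formed (products):
  C–H: 4 × 408 = 1632
  C=C: 1 × 636 = 636
  H–H: 1 × 422 = 422
  Σ(formed) = 2690 kJ
ΔH = Σ(broken) − Σ(formed) = 2808 − 2690 = +118 kJ

ΔH ≈ +118 kJ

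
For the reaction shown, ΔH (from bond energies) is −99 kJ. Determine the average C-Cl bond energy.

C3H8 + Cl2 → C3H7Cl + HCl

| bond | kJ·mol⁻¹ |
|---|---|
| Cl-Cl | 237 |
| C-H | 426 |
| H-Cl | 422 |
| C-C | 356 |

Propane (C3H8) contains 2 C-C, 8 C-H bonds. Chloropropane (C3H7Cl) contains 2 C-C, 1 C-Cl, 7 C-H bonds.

Let D be the C-Cl bond energy.
Σ(broken) = 2×356 + 8×426 + 1×237 = 4357
Σ(formed) = 2×356 + 1×D + 7×426 + 1×422 = 4116 + D
ΔH = Σ(broken) − Σ(formed) = (4357) − (4116 + D) = +241 − D
Setting this equal to −99 kJ gives D = 340 kJ/mol.

D(C-Cl) ≈ 340 kJ/mol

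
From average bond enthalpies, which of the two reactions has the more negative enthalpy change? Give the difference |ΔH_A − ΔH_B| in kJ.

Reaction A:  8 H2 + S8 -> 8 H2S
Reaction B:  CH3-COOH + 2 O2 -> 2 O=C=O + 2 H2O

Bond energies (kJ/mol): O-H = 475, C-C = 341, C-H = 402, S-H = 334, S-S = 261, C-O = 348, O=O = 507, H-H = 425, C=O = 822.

Reaction A:
  Bonds broken (reactants):
    H-H: 8 × 425 = 3400
    S-S: 8 × 261 = 2088
    Σ(broken) = 5488 kJ
  Bonds formed (products):
    S-H: 16 × 334 = 5344
    Σ(formed) = 5344 kJ
  ΔH_A = 5488 − 5344 = +144 kJ
Reaction B:
  Bonds broken (reactants):
    C-C: 1 × 341 = 341
    C-H: 3 × 402 = 1206
    C-O: 1 × 348 = 348
    C=O: 1 × 822 = 822
    O-H: 1 × 475 = 475
    O=O: 2 × 507 = 1014
    Σ(broken) = 4206 kJ
  Bonds formed (products):
    C=O: 4 × 822 = 3288
    O-H: 4 × 475 = 1900
    Σ(formed) = 5188 kJ
  ΔH_B = 4206 − 5188 = −982 kJ
ΔH_A − ΔH_B = +1126 kJ, so reaction B has the more negative ΔH; |ΔH_A − ΔH_B| = 1126 kJ.

Reaction B, by 1126 kJ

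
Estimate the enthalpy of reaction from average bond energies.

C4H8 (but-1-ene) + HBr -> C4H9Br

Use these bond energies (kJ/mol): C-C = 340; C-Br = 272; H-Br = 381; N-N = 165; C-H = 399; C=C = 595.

ΔH ≈ −35 kJ

Bonds broken (reactants):
  C-C: 2 × 340 = 680
  C-H: 8 × 399 = 3192
  C=C: 1 × 595 = 595
  H-Br: 1 × 381 = 381
  Σ(broken) = 4848 kJ
Bonds formed (products):
  C-Br: 1 × 272 = 272
  C-C: 3 × 340 = 1020
  C-H: 9 × 399 = 3591
  Σ(formed) = 4883 kJ
ΔH = Σ(broken) − Σ(formed) = 4848 − 4883 = −35 kJ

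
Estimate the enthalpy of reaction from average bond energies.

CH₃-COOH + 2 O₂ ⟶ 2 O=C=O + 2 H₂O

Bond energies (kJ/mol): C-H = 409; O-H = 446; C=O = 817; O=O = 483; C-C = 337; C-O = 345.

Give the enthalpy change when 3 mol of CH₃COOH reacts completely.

Bonds broken (reactants):
  C-C: 1 × 337 = 337
  C-H: 3 × 409 = 1227
  C-O: 1 × 345 = 345
  C=O: 1 × 817 = 817
  O-H: 1 × 446 = 446
  O=O: 2 × 483 = 966
  Σ(broken) = 4138 kJ
Bonds formed (products):
  C=O: 4 × 817 = 3268
  O-H: 4 × 446 = 1784
  Σ(formed) = 5052 kJ
ΔH = Σ(broken) − Σ(formed) = 4138 − 5052 = −914 kJ
For 3× the reaction as written: 3 × (−914) = −2742 kJ

ΔH = −2742 kJ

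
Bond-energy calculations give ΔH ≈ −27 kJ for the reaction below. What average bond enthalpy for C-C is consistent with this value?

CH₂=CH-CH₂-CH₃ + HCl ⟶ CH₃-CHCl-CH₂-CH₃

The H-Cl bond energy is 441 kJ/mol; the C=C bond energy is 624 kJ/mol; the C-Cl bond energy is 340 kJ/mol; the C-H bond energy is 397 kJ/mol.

Let D be the C-C bond energy.
Σ(broken) = 2×D + 8×397 + 1×624 + 1×441 = 4241 + 2D
Σ(formed) = 3×D + 1×340 + 9×397 = 3913 + 3D
ΔH = Σ(broken) − Σ(formed) = (4241 + 2D) − (3913 + 3D) = +328 − D
Setting this equal to −27 kJ gives D = 355 kJ/mol.

D(C-C) ≈ 355 kJ/mol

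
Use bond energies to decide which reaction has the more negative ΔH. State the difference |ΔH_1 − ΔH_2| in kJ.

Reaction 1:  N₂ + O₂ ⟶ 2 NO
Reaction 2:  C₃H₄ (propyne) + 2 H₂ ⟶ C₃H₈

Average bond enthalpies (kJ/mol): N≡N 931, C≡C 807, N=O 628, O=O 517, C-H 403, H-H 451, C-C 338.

Reaction 1:
  Bonds broken (reactants):
    N≡N: 1 × 931 = 931
    O=O: 1 × 517 = 517
    Σ(broken) = 1448 kJ
  Bonds formed (products):
    N=O: 2 × 628 = 1256
    Σ(formed) = 1256 kJ
  ΔH_1 = 1448 − 1256 = +192 kJ
Reaction 2:
  Bonds broken (reactants):
    C≡C: 1 × 807 = 807
    C-C: 1 × 338 = 338
    C-H: 4 × 403 = 1612
    H-H: 2 × 451 = 902
    Σ(broken) = 3659 kJ
  Bonds formed (products):
    C-C: 2 × 338 = 676
    C-H: 8 × 403 = 3224
    Σ(formed) = 3900 kJ
  ΔH_2 = 3659 − 3900 = −241 kJ
ΔH_1 − ΔH_2 = +433 kJ, so reaction 2 has the more negative ΔH; |ΔH_1 − ΔH_2| = 433 kJ.

Reaction 2, by 433 kJ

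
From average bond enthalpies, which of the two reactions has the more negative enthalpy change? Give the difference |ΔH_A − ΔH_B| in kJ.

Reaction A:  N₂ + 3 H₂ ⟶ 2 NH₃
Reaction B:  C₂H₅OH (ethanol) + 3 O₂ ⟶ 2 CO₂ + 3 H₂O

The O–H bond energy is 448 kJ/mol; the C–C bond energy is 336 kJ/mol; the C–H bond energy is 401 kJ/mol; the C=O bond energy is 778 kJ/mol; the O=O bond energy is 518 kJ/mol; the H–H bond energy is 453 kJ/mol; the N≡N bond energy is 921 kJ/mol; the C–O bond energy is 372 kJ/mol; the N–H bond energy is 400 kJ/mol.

Reaction B, by 965 kJ

Reaction A:
  Bonds broken (reactants):
    H–H: 3 × 453 = 1359
    N≡N: 1 × 921 = 921
    Σ(broken) = 2280 kJ
  Bonds formed (products):
    N–H: 6 × 400 = 2400
    Σ(formed) = 2400 kJ
  ΔH_A = 2280 − 2400 = −120 kJ
Reaction B:
  Bonds broken (reactants):
    C–C: 1 × 336 = 336
    C–H: 5 × 401 = 2005
    C–O: 1 × 372 = 372
    O–H: 1 × 448 = 448
    O=O: 3 × 518 = 1554
    Σ(broken) = 4715 kJ
  Bonds formed (products):
    C=O: 4 × 778 = 3112
    O–H: 6 × 448 = 2688
    Σ(formed) = 5800 kJ
  ΔH_B = 4715 − 5800 = −1085 kJ
ΔH_A − ΔH_B = +965 kJ, so reaction B has the more negative ΔH; |ΔH_A − ΔH_B| = 965 kJ.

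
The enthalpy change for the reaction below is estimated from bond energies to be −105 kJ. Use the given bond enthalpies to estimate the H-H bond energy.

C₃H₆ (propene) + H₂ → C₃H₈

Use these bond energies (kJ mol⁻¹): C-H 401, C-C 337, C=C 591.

D(H-H) ≈ 443 kJ/mol

Let D be the H-H bond energy.
Σ(broken) = 1×337 + 6×401 + 1×591 + 1×D = 3334 + D
Σ(formed) = 2×337 + 8×401 = 3882
ΔH = Σ(broken) − Σ(formed) = (3334 + D) − (3882) = −548 + D
Setting this equal to −105 kJ gives D = 443 kJ/mol.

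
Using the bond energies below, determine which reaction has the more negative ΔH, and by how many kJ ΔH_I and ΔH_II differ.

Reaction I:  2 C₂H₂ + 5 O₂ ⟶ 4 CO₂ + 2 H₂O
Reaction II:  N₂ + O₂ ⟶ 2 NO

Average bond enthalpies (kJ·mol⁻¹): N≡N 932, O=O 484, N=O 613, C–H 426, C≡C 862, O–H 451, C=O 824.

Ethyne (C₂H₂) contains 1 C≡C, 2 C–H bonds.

Reaction I:
  Bonds broken (reactants):
    C≡C: 2 × 862 = 1724
    C–H: 4 × 426 = 1704
    O=O: 5 × 484 = 2420
    Σ(broken) = 5848 kJ
  Bonds formed (products):
    C=O: 8 × 824 = 6592
    O–H: 4 × 451 = 1804
    Σ(formed) = 8396 kJ
  ΔH_I = 5848 − 8396 = −2548 kJ
Reaction II:
  Bonds broken (reactants):
    N≡N: 1 × 932 = 932
    O=O: 1 × 484 = 484
    Σ(broken) = 1416 kJ
  Bonds formed (products):
    N=O: 2 × 613 = 1226
    Σ(formed) = 1226 kJ
  ΔH_II = 1416 − 1226 = +190 kJ
ΔH_I − ΔH_II = −2738 kJ, so reaction I has the more negative ΔH; |ΔH_I − ΔH_II| = 2738 kJ.

Reaction I, by 2738 kJ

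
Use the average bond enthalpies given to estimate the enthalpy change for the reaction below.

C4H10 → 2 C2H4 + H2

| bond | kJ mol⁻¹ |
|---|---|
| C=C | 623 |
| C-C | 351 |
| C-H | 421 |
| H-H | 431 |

ΔH ≈ +218 kJ

Bonds broken (reactants):
  C-C: 3 × 351 = 1053
  C-H: 10 × 421 = 4210
  Σ(broken) = 5263 kJ
Bonds formed (products):
  C-H: 8 × 421 = 3368
  C=C: 2 × 623 = 1246
  H-H: 1 × 431 = 431
  Σ(formed) = 5045 kJ
ΔH = Σ(broken) − Σ(formed) = 5263 − 5045 = +218 kJ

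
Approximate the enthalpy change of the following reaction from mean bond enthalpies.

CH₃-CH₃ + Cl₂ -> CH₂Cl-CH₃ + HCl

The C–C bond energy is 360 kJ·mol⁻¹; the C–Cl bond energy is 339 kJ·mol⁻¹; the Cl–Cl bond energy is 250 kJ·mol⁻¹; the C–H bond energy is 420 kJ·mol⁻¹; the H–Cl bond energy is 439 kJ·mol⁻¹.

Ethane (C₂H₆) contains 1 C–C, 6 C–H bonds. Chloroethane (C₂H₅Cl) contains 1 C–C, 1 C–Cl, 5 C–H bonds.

Bonds broken (reactants):
  C–C: 1 × 360 = 360
  C–H: 6 × 420 = 2520
  Cl–Cl: 1 × 250 = 250
  Σ(broken) = 3130 kJ
Bonds formed (products):
  C–C: 1 × 360 = 360
  C–Cl: 1 × 339 = 339
  C–H: 5 × 420 = 2100
  H–Cl: 1 × 439 = 439
  Σ(formed) = 3238 kJ
ΔH = Σ(broken) − Σ(formed) = 3130 − 3238 = −108 kJ

ΔH ≈ −108 kJ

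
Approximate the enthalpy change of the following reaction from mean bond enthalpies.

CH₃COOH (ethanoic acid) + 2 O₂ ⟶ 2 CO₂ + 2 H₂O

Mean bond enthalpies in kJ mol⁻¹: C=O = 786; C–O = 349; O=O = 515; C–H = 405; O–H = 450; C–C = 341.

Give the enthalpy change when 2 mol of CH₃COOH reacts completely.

Bonds broken (reactants):
  C–C: 1 × 341 = 341
  C–H: 3 × 405 = 1215
  C–O: 1 × 349 = 349
  C=O: 1 × 786 = 786
  O–H: 1 × 450 = 450
  O=O: 2 × 515 = 1030
  Σ(broken) = 4171 kJ
Bonds formed (products):
  C=O: 4 × 786 = 3144
  O–H: 4 × 450 = 1800
  Σ(formed) = 4944 kJ
ΔH = Σ(broken) − Σ(formed) = 4171 − 4944 = −773 kJ
For 2× the reaction as written: 2 × (−773) = −1546 kJ

ΔH = −1546 kJ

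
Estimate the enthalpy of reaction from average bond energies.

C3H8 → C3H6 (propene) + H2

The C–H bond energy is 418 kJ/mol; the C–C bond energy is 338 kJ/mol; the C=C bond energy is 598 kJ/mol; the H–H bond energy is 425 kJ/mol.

ΔH ≈ +151 kJ

Bonds broken (reactants):
  C–C: 2 × 338 = 676
  C–H: 8 × 418 = 3344
  Σ(broken) = 4020 kJ
Bonds formed (products):
  C–C: 1 × 338 = 338
  C–H: 6 × 418 = 2508
  C=C: 1 × 598 = 598
  H–H: 1 × 425 = 425
  Σ(formed) = 3869 kJ
ΔH = Σ(broken) − Σ(formed) = 4020 − 3869 = +151 kJ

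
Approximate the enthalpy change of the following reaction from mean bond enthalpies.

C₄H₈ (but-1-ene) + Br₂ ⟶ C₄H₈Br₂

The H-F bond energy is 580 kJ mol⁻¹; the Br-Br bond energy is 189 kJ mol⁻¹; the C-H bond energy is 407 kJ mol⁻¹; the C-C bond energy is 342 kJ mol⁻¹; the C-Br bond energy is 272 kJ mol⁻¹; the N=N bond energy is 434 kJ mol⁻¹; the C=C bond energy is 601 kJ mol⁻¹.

Bonds broken (reactants):
  Br-Br: 1 × 189 = 189
  C-C: 2 × 342 = 684
  C-H: 8 × 407 = 3256
  C=C: 1 × 601 = 601
  Σ(broken) = 4730 kJ
Bonds formed (products):
  C-Br: 2 × 272 = 544
  C-C: 3 × 342 = 1026
  C-H: 8 × 407 = 3256
  Σ(formed) = 4826 kJ
ΔH = Σ(broken) − Σ(formed) = 4730 − 4826 = −96 kJ

ΔH ≈ −96 kJ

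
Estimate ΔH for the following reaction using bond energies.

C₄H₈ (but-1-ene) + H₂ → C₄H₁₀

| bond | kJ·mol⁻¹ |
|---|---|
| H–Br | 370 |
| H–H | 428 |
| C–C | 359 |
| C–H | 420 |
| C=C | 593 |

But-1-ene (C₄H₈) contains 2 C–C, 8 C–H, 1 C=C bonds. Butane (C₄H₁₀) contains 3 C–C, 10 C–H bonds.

Bonds broken (reactants):
  C–C: 2 × 359 = 718
  C–H: 8 × 420 = 3360
  C=C: 1 × 593 = 593
  H–H: 1 × 428 = 428
  Σ(broken) = 5099 kJ
Bonds formed (products):
  C–C: 3 × 359 = 1077
  C–H: 10 × 420 = 4200
  Σ(formed) = 5277 kJ
ΔH = Σ(broken) − Σ(formed) = 5099 − 5277 = −178 kJ

ΔH ≈ −178 kJ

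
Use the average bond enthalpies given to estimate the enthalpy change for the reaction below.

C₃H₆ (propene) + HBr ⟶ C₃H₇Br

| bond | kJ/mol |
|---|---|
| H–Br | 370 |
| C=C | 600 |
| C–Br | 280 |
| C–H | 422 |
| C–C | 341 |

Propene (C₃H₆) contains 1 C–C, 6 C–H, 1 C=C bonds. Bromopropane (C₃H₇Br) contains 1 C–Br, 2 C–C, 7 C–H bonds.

Bonds broken (reactants):
  C–C: 1 × 341 = 341
  C–H: 6 × 422 = 2532
  C=C: 1 × 600 = 600
  H–Br: 1 × 370 = 370
  Σ(broken) = 3843 kJ
Bonds formed (products):
  C–Br: 1 × 280 = 280
  C–C: 2 × 341 = 682
  C–H: 7 × 422 = 2954
  Σ(formed) = 3916 kJ
ΔH = Σ(broken) − Σ(formed) = 3843 − 3916 = −73 kJ

ΔH ≈ −73 kJ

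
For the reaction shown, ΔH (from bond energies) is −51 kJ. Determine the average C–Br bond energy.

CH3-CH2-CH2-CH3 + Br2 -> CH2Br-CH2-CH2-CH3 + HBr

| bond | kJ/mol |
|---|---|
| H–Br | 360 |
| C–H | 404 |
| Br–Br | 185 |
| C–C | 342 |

Let D be the C–Br bond energy.
Σ(broken) = 1×185 + 3×342 + 10×404 = 5251
Σ(formed) = 1×D + 3×342 + 9×404 + 1×360 = 5022 + D
ΔH = Σ(broken) − Σ(formed) = (5251) − (5022 + D) = +229 − D
Setting this equal to −51 kJ gives D = 280 kJ/mol.

D(C–Br) ≈ 280 kJ/mol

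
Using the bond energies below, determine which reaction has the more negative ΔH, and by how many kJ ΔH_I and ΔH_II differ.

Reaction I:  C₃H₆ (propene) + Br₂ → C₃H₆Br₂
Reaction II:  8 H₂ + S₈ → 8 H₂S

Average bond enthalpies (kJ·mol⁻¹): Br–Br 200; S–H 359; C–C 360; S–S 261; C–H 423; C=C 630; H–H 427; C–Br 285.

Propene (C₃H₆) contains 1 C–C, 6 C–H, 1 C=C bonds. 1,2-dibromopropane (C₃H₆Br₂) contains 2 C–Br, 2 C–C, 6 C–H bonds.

Reaction II, by 140 kJ

Reaction I:
  Bonds broken (reactants):
    Br–Br: 1 × 200 = 200
    C–C: 1 × 360 = 360
    C–H: 6 × 423 = 2538
    C=C: 1 × 630 = 630
    Σ(broken) = 3728 kJ
  Bonds formed (products):
    C–Br: 2 × 285 = 570
    C–C: 2 × 360 = 720
    C–H: 6 × 423 = 2538
    Σ(formed) = 3828 kJ
  ΔH_I = 3728 − 3828 = −100 kJ
Reaction II:
  Bonds broken (reactants):
    H–H: 8 × 427 = 3416
    S–S: 8 × 261 = 2088
    Σ(broken) = 5504 kJ
  Bonds formed (products):
    S–H: 16 × 359 = 5744
    Σ(formed) = 5744 kJ
  ΔH_II = 5504 − 5744 = −240 kJ
ΔH_I − ΔH_II = +140 kJ, so reaction II has the more negative ΔH; |ΔH_I − ΔH_II| = 140 kJ.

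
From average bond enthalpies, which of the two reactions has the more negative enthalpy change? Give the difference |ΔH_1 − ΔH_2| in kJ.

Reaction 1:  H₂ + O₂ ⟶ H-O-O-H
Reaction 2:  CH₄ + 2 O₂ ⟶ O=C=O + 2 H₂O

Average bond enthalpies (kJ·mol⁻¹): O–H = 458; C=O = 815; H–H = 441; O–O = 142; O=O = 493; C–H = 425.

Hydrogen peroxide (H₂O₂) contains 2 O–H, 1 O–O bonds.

Reaction 1:
  Bonds broken (reactants):
    H–H: 1 × 441 = 441
    O=O: 1 × 493 = 493
    Σ(broken) = 934 kJ
  Bonds formed (products):
    O–H: 2 × 458 = 916
    O–O: 1 × 142 = 142
    Σ(formed) = 1058 kJ
  ΔH_1 = 934 − 1058 = −124 kJ
Reaction 2:
  Bonds broken (reactants):
    C–H: 4 × 425 = 1700
    O=O: 2 × 493 = 986
    Σ(broken) = 2686 kJ
  Bonds formed (products):
    C=O: 2 × 815 = 1630
    O–H: 4 × 458 = 1832
    Σ(formed) = 3462 kJ
  ΔH_2 = 2686 − 3462 = −776 kJ
ΔH_1 − ΔH_2 = +652 kJ, so reaction 2 has the more negative ΔH; |ΔH_1 − ΔH_2| = 652 kJ.

Reaction 2, by 652 kJ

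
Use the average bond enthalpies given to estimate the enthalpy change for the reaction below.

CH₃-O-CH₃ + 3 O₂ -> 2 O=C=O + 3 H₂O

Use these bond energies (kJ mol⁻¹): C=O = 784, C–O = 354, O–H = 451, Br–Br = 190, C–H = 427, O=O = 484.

Bonds broken (reactants):
  C–H: 6 × 427 = 2562
  C–O: 2 × 354 = 708
  O=O: 3 × 484 = 1452
  Σ(broken) = 4722 kJ
Bonds formed (products):
  C=O: 4 × 784 = 3136
  O–H: 6 × 451 = 2706
  Σ(formed) = 5842 kJ
ΔH = Σ(broken) − Σ(formed) = 4722 − 5842 = −1120 kJ

ΔH ≈ −1120 kJ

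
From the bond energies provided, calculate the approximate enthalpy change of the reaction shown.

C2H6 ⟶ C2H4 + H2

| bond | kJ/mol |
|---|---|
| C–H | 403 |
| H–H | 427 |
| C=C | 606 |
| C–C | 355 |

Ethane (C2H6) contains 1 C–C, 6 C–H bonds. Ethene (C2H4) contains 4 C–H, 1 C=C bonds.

Bonds broken (reactants):
  C–C: 1 × 355 = 355
  C–H: 6 × 403 = 2418
  Σ(broken) = 2773 kJ
Bonds formed (products):
  C–H: 4 × 403 = 1612
  C=C: 1 × 606 = 606
  H–H: 1 × 427 = 427
  Σ(formed) = 2645 kJ
ΔH = Σ(broken) − Σ(formed) = 2773 − 2645 = +128 kJ

ΔH ≈ +128 kJ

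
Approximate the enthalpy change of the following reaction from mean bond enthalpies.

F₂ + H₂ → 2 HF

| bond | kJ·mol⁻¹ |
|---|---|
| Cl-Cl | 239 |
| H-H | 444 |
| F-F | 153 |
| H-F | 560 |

ΔH ≈ −523 kJ

Bonds broken (reactants):
  F-F: 1 × 153 = 153
  H-H: 1 × 444 = 444
  Σ(broken) = 597 kJ
Bonds formed (products):
  H-F: 2 × 560 = 1120
  Σ(formed) = 1120 kJ
ΔH = Σ(broken) − Σ(formed) = 597 − 1120 = −523 kJ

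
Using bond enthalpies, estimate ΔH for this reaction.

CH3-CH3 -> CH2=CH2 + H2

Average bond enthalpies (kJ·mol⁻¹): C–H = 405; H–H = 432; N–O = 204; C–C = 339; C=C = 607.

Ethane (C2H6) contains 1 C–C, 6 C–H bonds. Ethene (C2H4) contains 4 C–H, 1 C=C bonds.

ΔH ≈ +110 kJ

Bonds broken (reactants):
  C–C: 1 × 339 = 339
  C–H: 6 × 405 = 2430
  Σ(broken) = 2769 kJ
Bonds formed (products):
  C–H: 4 × 405 = 1620
  C=C: 1 × 607 = 607
  H–H: 1 × 432 = 432
  Σ(formed) = 2659 kJ
ΔH = Σ(broken) − Σ(formed) = 2769 − 2659 = +110 kJ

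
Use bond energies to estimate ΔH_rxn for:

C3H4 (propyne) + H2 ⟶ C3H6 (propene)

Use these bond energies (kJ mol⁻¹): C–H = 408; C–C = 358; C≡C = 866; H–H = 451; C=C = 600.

ΔH ≈ −99 kJ

Bonds broken (reactants):
  C≡C: 1 × 866 = 866
  C–C: 1 × 358 = 358
  C–H: 4 × 408 = 1632
  H–H: 1 × 451 = 451
  Σ(broken) = 3307 kJ
Bonds formed (products):
  C–C: 1 × 358 = 358
  C–H: 6 × 408 = 2448
  C=C: 1 × 600 = 600
  Σ(formed) = 3406 kJ
ΔH = Σ(broken) − Σ(formed) = 3307 − 3406 = −99 kJ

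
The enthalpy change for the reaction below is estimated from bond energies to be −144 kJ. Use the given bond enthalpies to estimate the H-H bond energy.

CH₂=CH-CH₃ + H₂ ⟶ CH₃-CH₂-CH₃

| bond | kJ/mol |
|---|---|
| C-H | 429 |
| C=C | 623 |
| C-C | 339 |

Let D be the H-H bond energy.
Σ(broken) = 1×339 + 6×429 + 1×623 + 1×D = 3536 + D
Σ(formed) = 2×339 + 8×429 = 4110
ΔH = Σ(broken) − Σ(formed) = (3536 + D) − (4110) = −574 + D
Setting this equal to −144 kJ gives D = 430 kJ/mol.

D(H-H) ≈ 430 kJ/mol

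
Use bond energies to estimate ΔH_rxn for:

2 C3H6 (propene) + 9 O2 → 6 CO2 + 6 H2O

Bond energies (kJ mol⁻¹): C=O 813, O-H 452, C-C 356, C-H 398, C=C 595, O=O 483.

Bonds broken (reactants):
  C-C: 2 × 356 = 712
  C-H: 12 × 398 = 4776
  C=C: 2 × 595 = 1190
  O=O: 9 × 483 = 4347
  Σ(broken) = 11025 kJ
Bonds formed (products):
  C=O: 12 × 813 = 9756
  O-H: 12 × 452 = 5424
  Σ(formed) = 15180 kJ
ΔH = Σ(broken) − Σ(formed) = 11025 − 15180 = −4155 kJ

ΔH ≈ −4155 kJ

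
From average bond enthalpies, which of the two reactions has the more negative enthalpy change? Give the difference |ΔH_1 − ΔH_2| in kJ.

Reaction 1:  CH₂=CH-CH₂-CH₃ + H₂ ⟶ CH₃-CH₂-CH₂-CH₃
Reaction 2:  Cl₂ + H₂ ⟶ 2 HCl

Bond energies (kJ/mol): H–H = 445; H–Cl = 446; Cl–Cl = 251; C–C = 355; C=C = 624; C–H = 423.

Reaction 1:
  Bonds broken (reactants):
    C–C: 2 × 355 = 710
    C–H: 8 × 423 = 3384
    C=C: 1 × 624 = 624
    H–H: 1 × 445 = 445
    Σ(broken) = 5163 kJ
  Bonds formed (products):
    C–C: 3 × 355 = 1065
    C–H: 10 × 423 = 4230
    Σ(formed) = 5295 kJ
  ΔH_1 = 5163 − 5295 = −132 kJ
Reaction 2:
  Bonds broken (reactants):
    Cl–Cl: 1 × 251 = 251
    H–H: 1 × 445 = 445
    Σ(broken) = 696 kJ
  Bonds formed (products):
    H–Cl: 2 × 446 = 892
    Σ(formed) = 892 kJ
  ΔH_2 = 696 − 892 = −196 kJ
ΔH_1 − ΔH_2 = +64 kJ, so reaction 2 has the more negative ΔH; |ΔH_1 − ΔH_2| = 64 kJ.

Reaction 2, by 64 kJ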